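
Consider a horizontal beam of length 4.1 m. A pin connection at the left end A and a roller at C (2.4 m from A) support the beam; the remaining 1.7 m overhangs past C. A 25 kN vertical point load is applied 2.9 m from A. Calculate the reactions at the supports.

A_x = 0, A_y = -5.208 kN, C_y = 30.21 kN

Moments about A: C_y·2.4 − 25·2.9 = 0 → C_y = 72.5/2.4 = 30.2083 ≈ 30.21 kN.
ΣF_y = 0: A_y + 30.2083 − 25 = 0 → A_y = -5.208 kN.
ΣF_x = 0: no horizontal applied forces, so A_x = 0.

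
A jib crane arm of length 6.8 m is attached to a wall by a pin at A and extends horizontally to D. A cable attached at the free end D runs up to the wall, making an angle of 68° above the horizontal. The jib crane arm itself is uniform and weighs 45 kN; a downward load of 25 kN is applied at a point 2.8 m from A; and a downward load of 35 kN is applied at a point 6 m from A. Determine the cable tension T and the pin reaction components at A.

ΣM about A: T·sin68°·6.8 − 45·3.4 − 25·2.8 − 35·6 = 0 → T = 433/(6.8·0.927184) = 68.6773 ≈ 68.68 kN.
ΣF_x = 0: A_x − T·cos68° = 0 → A_x = 68.6773 × 0.374607 = 25.73 kN.
ΣF_y = 0: A_y + T·sin68° − 45 − 25 − 35 = 0 → A_y = 105 − 68.6773 × 0.927184 = 41.32 kN.

T = 68.68 kN, A_x = 25.73 kN, A_y = 41.32 kN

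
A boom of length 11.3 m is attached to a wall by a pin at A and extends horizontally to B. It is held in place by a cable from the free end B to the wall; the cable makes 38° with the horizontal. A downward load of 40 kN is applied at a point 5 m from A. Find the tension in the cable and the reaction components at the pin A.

T = 28.75 kN, A_x = 22.65 kN, A_y = 22.30 kN

ΣM about A: T·sin38°·11.3 − 40·5 = 0 → T = 200/(11.3·0.615661) = 28.7482 ≈ 28.75 kN.
ΣF_x = 0: A_x − T·cos38° = 0 → A_x = 28.7482 × 0.788011 = 22.65 kN.
ΣF_y = 0: A_y + T·sin38° − 40 = 0 → A_y = 40 − 28.7482 × 0.615661 = 22.30 kN.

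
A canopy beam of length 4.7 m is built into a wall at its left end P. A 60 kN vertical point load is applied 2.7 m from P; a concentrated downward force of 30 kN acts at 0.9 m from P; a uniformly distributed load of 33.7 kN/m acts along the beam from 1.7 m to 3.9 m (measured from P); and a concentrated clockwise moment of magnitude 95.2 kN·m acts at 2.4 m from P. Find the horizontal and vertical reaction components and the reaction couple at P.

Resultant of the distributed load: 33.7 × 2.2 = 74.14 kN at 2.8 m from P.
ΣF_x = 0: P_x = 0.
ΣF_y = 0: P_y − 60 − 30 − 33.7·2.2 = 0 → P_y = 164.1 kN.
ΣM about P: M_P − 60·2.7 − 30·0.9 − (33.7·2.2)·2.8 − 95.2 = 0 → M_P = 491.8 kN·m.

P_x = 0, P_y = 164.1 kN, M_P = 491.8 kN·m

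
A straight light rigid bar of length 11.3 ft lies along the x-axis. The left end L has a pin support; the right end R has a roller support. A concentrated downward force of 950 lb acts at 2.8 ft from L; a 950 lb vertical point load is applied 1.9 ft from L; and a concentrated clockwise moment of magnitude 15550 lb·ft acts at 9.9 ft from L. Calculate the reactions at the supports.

Taking moments about L: R_y·11.3 − 950·2.8 − 950·1.9 − 15550 = 0 → R_y = 20015/11.3 = 1771.24 ≈ 1771 lb.
ΣF_y = 0: L_y + 1771.24 − 950 − 950 = 0 → L_y = 128.8 lb.
ΣF_x = 0: no horizontal applied forces, so L_x = 0.

L_x = 0, L_y = 128.8 lb, R_y = 1771 lb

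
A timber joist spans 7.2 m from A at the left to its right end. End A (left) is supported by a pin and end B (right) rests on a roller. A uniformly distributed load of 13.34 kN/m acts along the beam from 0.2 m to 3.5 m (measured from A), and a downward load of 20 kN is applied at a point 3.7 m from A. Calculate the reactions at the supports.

A_x = 0, A_y = 42.43 kN, B_y = 21.59 kN

Resultant of the distributed load: 13.34 × 3.3 = 44.022 kN at 1.85 m from A.
ΣM about A: B_y·7.2 − (13.34·3.3)·1.85 − 20·3.7 = 0 → B_y = 155.4407/7.2 = 21.589 ≈ 21.59 kN.
ΣF_y = 0: A_y + 21.589 − 13.34·3.3 − 20 = 0 → A_y = 42.43 kN.
ΣF_x = 0: no horizontal applied forces, so A_x = 0.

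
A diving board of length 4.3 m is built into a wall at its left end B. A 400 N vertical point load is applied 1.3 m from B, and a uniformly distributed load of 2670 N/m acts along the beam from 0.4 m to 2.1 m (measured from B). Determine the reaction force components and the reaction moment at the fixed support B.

Resultant of the distributed load: 2670 × 1.7 = 4539 N at 1.25 m from B.
ΣF_x = 0: B_x = 0.
ΣF_y = 0: B_y − 400 − 2670·1.7 = 0 → B_y = 4939 N.
ΣM about B: M_B − 400·1.3 − (2670·1.7)·1.25 = 0 → M_B = 6194 N·m.

B_x = 0, B_y = 4939 N, M_B = 6194 N·m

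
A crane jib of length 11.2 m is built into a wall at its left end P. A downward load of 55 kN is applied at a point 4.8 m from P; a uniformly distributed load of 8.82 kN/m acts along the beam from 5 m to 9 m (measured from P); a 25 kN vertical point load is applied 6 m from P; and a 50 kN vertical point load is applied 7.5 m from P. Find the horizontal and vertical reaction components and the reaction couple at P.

Resultant of the distributed load: 8.82 × 4 = 35.28 kN at 7 m from P.
ΣF_x = 0: P_x = 0.
ΣF_y = 0: P_y − 55 − 8.82·4 − 25 − 50 = 0 → P_y = 165.3 kN.
ΣM about P: M_P − 55·4.8 − (8.82·4)·7 − 25·6 − 50·7.5 = 0 → M_P = 1036 kN·m.

P_x = 0, P_y = 165.3 kN, M_P = 1036 kN·m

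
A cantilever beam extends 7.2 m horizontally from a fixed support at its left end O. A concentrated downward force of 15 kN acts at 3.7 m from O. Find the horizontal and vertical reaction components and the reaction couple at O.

O_x = 0, O_y = 15.00 kN, M_O = 55.50 kN·m

ΣF_x = 0: O_x = 0.
ΣF_y = 0: O_y − 15 = 0 → O_y = 15.00 kN.
ΣM about O: M_O − 15·3.7 = 0 → M_O = 55.50 kN·m.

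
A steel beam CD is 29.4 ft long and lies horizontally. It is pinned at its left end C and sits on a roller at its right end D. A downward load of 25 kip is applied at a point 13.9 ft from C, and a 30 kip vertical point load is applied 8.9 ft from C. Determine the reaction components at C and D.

C_x = 0, C_y = 34.10 kip, D_y = 20.90 kip

Moments about C: D_y·29.4 − 25·13.9 − 30·8.9 = 0 → D_y = 614.5/29.4 = 20.9014 ≈ 20.90 kip.
ΣF_y = 0: C_y + 20.9014 − 25 − 30 = 0 → C_y = 34.10 kip.
ΣF_x = 0: no horizontal applied forces, so C_x = 0.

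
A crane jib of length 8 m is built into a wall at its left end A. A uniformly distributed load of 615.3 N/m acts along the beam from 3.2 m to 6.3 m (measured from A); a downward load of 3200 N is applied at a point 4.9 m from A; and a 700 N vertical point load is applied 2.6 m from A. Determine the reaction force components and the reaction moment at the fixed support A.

A_x = 0, A_y = 5807 N, M_A = 26560 N·m

Resultant of the distributed load: 615.3 × 3.1 = 1907.43 N at 4.75 m from A.
ΣF_x = 0: A_x = 0.
ΣF_y = 0: A_y − 615.3·3.1 − 3200 − 700 = 0 → A_y = 5807 N.
ΣM about A: M_A − (615.3·3.1)·4.75 − 3200·4.9 − 700·2.6 = 0 → M_A = 26560 N·m.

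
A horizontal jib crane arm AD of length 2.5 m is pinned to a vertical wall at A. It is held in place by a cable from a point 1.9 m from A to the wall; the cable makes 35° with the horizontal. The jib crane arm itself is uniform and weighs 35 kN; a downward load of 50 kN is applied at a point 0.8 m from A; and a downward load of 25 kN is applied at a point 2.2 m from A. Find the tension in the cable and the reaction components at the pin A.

T = 127.3 kN, A_x = 104.3 kN, A_y = 36.97 kN

ΣM about A: T·sin35°·1.9 − 35·1.25 − 50·0.8 − 25·2.2 = 0 → T = 138.75/(1.9·0.573576) = 127.318 ≈ 127.3 kN.
ΣF_x = 0: A_x − T·cos35° = 0 → A_x = 127.318 × 0.819152 = 104.3 kN.
ΣF_y = 0: A_y + T·sin35° − 35 − 50 − 25 = 0 → A_y = 110 − 127.318 × 0.573576 = 36.97 kN.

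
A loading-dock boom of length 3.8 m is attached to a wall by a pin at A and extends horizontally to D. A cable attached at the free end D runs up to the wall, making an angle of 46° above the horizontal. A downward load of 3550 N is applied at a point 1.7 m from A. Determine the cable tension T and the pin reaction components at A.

T = 2208 N, A_x = 1534 N, A_y = 1962 N

ΣM about A: T·sin46°·3.8 − 3550·1.7 = 0 → T = 6035/(3.8·0.71934) = 2207.8 ≈ 2208 N.
ΣF_x = 0: A_x − T·cos46° = 0 → A_x = 2207.8 × 0.694658 = 1534 N.
ΣF_y = 0: A_y + T·sin46° − 3550 = 0 → A_y = 3550 − 2207.8 × 0.71934 = 1962 N.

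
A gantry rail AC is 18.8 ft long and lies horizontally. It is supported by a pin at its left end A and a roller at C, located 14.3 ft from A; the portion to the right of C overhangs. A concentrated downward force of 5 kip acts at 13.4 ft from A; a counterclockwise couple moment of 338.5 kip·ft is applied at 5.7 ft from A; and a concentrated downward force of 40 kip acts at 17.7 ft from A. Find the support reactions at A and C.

Taking moments about A: C_y·14.3 − 5·13.4 + 338.5 − 40·17.7 = 0 → C_y = 436.5/14.3 = 30.5245 ≈ 30.52 kip.
ΣF_y = 0: A_y + 30.5245 − 5 − 40 = 0 → A_y = 14.48 kip.
ΣF_x = 0: no horizontal applied forces, so A_x = 0.

A_x = 0, A_y = 14.48 kip, C_y = 30.52 kip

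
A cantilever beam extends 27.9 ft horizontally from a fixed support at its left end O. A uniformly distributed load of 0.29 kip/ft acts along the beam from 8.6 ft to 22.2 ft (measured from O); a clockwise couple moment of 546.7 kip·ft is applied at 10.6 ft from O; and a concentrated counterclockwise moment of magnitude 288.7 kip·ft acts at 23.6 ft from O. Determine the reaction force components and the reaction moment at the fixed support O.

O_x = 0, O_y = 3.944 kip, M_O = 318.7 kip·ft

Resultant of the distributed load: 0.29 × 13.6 = 3.944 kip at 15.4 ft from O.
ΣF_x = 0: O_x = 0.
ΣF_y = 0: O_y − 0.29·13.6 = 0 → O_y = 3.944 kip.
ΣM about O: M_O − (0.29·13.6)·15.4 − 546.7 + 288.7 = 0 → M_O = 318.7 kip·ft.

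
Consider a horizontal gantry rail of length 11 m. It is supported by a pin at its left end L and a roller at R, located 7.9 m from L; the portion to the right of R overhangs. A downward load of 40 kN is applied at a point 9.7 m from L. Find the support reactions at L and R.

L_x = 0, L_y = -9.114 kN, R_y = 49.11 kN

Moments about L: R_y·7.9 − 40·9.7 = 0 → R_y = 388/7.9 = 49.1139 ≈ 49.11 kN.
ΣF_y = 0: L_y + 49.1139 − 40 = 0 → L_y = -9.114 kN.
ΣF_x = 0: no horizontal applied forces, so L_x = 0.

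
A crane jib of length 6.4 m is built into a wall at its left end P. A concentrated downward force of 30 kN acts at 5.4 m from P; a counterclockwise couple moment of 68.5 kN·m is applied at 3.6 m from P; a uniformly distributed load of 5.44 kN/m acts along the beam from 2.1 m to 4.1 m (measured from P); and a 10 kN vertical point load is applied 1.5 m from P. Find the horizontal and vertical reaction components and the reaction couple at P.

P_x = 0, P_y = 50.88 kN, M_P = 142.2 kN·m

Resultant of the distributed load: 5.44 × 2 = 10.88 kN at 3.1 m from P.
ΣF_x = 0: P_x = 0.
ΣF_y = 0: P_y − 30 − 5.44·2 − 10 = 0 → P_y = 50.88 kN.
ΣM about P: M_P − 30·5.4 + 68.5 − (5.44·2)·3.1 − 10·1.5 = 0 → M_P = 142.2 kN·m.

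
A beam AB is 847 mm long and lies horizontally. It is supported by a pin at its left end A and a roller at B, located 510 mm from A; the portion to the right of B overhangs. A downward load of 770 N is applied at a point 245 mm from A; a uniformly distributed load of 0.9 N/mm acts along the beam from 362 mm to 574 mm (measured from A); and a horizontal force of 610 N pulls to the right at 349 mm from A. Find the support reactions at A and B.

A_x = -610.0 N, A_y = 415.8 N, B_y = 545.0 N

Resultant of the distributed load: 0.9 × 212 = 190.8 N at 468 mm from A.
Moments about A: B_y·510 − 770·245 − (0.9·212)·468 = 0 → B_y = 277944.4/510 = 544.989 ≈ 545.0 N.
ΣF_y = 0: A_y + 544.989 − 770 − 0.9·212 = 0 → A_y = 415.8 N.
ΣF_x = 0: A_x + 610 = 0 → A_x = -610.0 N.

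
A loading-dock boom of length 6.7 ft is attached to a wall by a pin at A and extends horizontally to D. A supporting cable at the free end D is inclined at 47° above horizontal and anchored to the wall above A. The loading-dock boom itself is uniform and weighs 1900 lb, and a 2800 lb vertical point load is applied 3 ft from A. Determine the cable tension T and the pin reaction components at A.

T = 3013 lb, A_x = 2055 lb, A_y = 2496 lb

ΣM about A: T·sin47°·6.7 − 1900·3.35 − 2800·3 = 0 → T = 14765/(6.7·0.731354) = 3013.22 ≈ 3013 lb.
ΣF_x = 0: A_x − T·cos47° = 0 → A_x = 3013.22 × 0.681998 = 2055 lb.
ΣF_y = 0: A_y + T·sin47° − 1900 − 2800 = 0 → A_y = 4700 − 3013.22 × 0.731354 = 2496 lb.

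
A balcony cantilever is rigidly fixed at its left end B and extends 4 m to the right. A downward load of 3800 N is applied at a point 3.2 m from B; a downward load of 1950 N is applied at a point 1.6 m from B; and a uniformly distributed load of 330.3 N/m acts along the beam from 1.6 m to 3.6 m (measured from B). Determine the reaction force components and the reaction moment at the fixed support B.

B_x = 0, B_y = 6411 N, M_B = 17000 N·m

Resultant of the distributed load: 330.3 × 2 = 660.6 N at 2.6 m from B.
ΣF_x = 0: B_x = 0.
ΣF_y = 0: B_y − 3800 − 1950 − 330.3·2 = 0 → B_y = 6411 N.
ΣM about B: M_B − 3800·3.2 − 1950·1.6 − (330.3·2)·2.6 = 0 → M_B = 17000 N·m.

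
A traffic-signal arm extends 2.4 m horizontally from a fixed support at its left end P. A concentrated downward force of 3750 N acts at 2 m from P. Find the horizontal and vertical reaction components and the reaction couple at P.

ΣF_x = 0: P_x = 0.
ΣF_y = 0: P_y − 3750 = 0 → P_y = 3750 N.
ΣM about P: M_P − 3750·2 = 0 → M_P = 7500 N·m.

P_x = 0, P_y = 3750 N, M_P = 7500 N·m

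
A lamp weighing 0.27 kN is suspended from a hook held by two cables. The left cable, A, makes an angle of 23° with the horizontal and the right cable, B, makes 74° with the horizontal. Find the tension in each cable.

ΣF_x = 0: −T_A·cos23° + T_B·cos74° = 0 → T_B = 3.33955·T_A.
ΣF_y = 0: T_A·sin23° + T_B·sin74° = 0.27.
Substitute: T_A·(0.390731 + 3.33955·0.961262) = 0.27 → T_A = 0.074981 ≈ 0.07498 kN.
Then T_B = 3.33955 × 0.074981 = 0.2504 kN.

T_A = 0.07498 kN, T_B = 0.2504 kN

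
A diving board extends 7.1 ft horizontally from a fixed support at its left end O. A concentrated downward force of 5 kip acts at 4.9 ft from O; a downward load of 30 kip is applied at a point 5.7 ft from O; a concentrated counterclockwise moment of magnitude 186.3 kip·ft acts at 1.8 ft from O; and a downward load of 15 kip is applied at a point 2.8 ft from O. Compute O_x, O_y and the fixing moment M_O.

ΣF_x = 0: O_x = 0.
ΣF_y = 0: O_y − 5 − 30 − 15 = 0 → O_y = 50.00 kip.
ΣM about O: M_O − 5·4.9 − 30·5.7 + 186.3 − 15·2.8 = 0 → M_O = 51.20 kip·ft.

O_x = 0, O_y = 50.00 kip, M_O = 51.20 kip·ft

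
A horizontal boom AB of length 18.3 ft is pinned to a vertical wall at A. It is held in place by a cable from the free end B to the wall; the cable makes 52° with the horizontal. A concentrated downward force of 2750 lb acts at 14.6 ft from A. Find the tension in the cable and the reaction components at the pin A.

ΣM about A: T·sin52°·18.3 − 2750·14.6 = 0 → T = 40150/(18.3·0.788011) = 2784.21 ≈ 2784 lb.
ΣF_x = 0: A_x − T·cos52° = 0 → A_x = 2784.21 × 0.615661 = 1714 lb.
ΣF_y = 0: A_y + T·sin52° − 2750 = 0 → A_y = 2750 − 2784.21 × 0.788011 = 556.0 lb.

T = 2784 lb, A_x = 1714 lb, A_y = 556.0 lb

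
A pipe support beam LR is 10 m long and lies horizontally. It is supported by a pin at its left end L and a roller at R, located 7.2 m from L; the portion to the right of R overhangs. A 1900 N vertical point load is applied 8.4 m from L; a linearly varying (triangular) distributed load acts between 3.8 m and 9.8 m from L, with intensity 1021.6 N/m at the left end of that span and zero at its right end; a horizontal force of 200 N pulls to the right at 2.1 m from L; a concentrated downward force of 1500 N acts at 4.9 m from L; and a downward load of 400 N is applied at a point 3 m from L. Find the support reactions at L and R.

L_x = -200.0 N, L_y = 991.8 N, R_y = 5873 N

Resultant of the triangular load: ½ × 1021.6 × 6 = 3064.8 N, acting at 5.8 m from L (one-third of the span from the peak).
ΣM about L: R_y·7.2 − 1900·8.4 − (½·1021.6·6)·5.8 − 1500·4.9 − 400·3 = 0 → R_y = 42285.84/7.2 = 5873.03 ≈ 5873 N.
ΣF_y = 0: L_y + 5873.03 − 1900 − ½·1021.6·6 − 1500 − 400 = 0 → L_y = 991.8 N.
ΣF_x = 0: L_x + 200 = 0 → L_x = -200.0 N.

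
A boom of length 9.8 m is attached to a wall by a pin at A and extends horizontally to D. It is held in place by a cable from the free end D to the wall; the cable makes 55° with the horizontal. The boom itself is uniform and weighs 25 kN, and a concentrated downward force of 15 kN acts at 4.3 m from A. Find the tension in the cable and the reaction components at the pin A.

ΣM about A: T·sin55°·9.8 − 25·4.9 − 15·4.3 = 0 → T = 187/(9.8·0.819152) = 23.2944 ≈ 23.29 kN.
ΣF_x = 0: A_x − T·cos55° = 0 → A_x = 23.2944 × 0.573576 = 13.36 kN.
ΣF_y = 0: A_y + T·sin55° − 25 − 15 = 0 → A_y = 40 − 23.2944 × 0.819152 = 20.92 kN.

T = 23.29 kN, A_x = 13.36 kN, A_y = 20.92 kN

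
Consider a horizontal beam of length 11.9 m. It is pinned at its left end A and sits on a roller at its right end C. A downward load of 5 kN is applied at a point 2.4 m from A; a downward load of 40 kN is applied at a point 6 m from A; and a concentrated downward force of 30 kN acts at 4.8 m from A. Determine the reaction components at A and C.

Taking moments about A: C_y·11.9 − 5·2.4 − 40·6 − 30·4.8 = 0 → C_y = 396/11.9 = 33.2773 ≈ 33.28 kN.
ΣF_y = 0: A_y + 33.2773 − 5 − 40 − 30 = 0 → A_y = 41.72 kN.
ΣF_x = 0: no horizontal applied forces, so A_x = 0.

A_x = 0, A_y = 41.72 kN, C_y = 33.28 kN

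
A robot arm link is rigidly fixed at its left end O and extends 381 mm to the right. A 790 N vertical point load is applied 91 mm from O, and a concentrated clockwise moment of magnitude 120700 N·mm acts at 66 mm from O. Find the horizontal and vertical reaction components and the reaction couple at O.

O_x = 0, O_y = 790.0 N, M_O = 192600 N·mm

ΣF_x = 0: O_x = 0.
ΣF_y = 0: O_y − 790 = 0 → O_y = 790.0 N.
ΣM about O: M_O − 790·91 − 120700 = 0 → M_O = 192600 N·mm.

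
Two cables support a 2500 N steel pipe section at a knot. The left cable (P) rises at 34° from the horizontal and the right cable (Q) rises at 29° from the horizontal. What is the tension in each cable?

ΣF_x = 0: −T_P·cos34° + T_Q·cos29° = 0 → T_Q = 0.947883·T_P.
ΣF_y = 0: T_P·sin34° + T_Q·sin29° = 2500.
Substitute: T_P·(0.559193 + 0.947883·0.48481) = 2500 → T_P = 2454.02 ≈ 2454 N.
Then T_Q = 0.947883 × 2454.02 = 2326 N.

T_P = 2454 N, T_Q = 2326 N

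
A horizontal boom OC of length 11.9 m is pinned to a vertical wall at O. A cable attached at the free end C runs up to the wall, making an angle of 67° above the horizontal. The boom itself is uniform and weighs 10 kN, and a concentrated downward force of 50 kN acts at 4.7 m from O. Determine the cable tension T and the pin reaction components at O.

T = 26.89 kN, O_x = 10.50 kN, O_y = 35.25 kN

ΣM about O: T·sin67°·11.9 − 10·5.95 − 50·4.7 = 0 → T = 294.5/(11.9·0.920505) = 26.8851 ≈ 26.89 kN.
ΣF_x = 0: O_x − T·cos67° = 0 → O_x = 26.8851 × 0.390731 = 10.50 kN.
ΣF_y = 0: O_y + T·sin67° − 10 − 50 = 0 → O_y = 60 − 26.8851 × 0.920505 = 35.25 kN.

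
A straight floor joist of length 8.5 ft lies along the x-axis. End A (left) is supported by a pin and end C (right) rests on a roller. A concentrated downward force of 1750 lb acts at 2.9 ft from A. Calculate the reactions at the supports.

Moments about A: C_y·8.5 − 1750·2.9 = 0 → C_y = 5075/8.5 = 597.059 ≈ 597.1 lb.
ΣF_y = 0: A_y + 597.059 − 1750 = 0 → A_y = 1153 lb.
ΣF_x = 0: no horizontal applied forces, so A_x = 0.

A_x = 0, A_y = 1153 lb, C_y = 597.1 lb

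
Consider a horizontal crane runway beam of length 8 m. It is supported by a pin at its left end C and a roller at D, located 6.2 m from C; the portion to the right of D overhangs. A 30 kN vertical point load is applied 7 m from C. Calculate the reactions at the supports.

C_x = 0, C_y = -3.871 kN, D_y = 33.87 kN

ΣM about C: D_y·6.2 − 30·7 = 0 → D_y = 210/6.2 = 33.871 ≈ 33.87 kN.
ΣF_y = 0: C_y + 33.871 − 30 = 0 → C_y = -3.871 kN.
ΣF_x = 0: no horizontal applied forces, so C_x = 0.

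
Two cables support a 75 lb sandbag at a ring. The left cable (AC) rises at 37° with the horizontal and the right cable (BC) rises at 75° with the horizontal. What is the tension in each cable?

ΣF_x = 0: −T_AC·cos37° + T_BC·cos75° = 0 → T_BC = 3.08569·T_AC.
ΣF_y = 0: T_AC·sin37° + T_BC·sin75° = 75.
Substitute: T_AC·(0.601815 + 3.08569·0.965926) = 75 → T_AC = 20.9359 ≈ 20.94 lb.
Then T_BC = 3.08569 × 20.9359 = 64.60 lb.

T_AC = 20.94 lb, T_BC = 64.60 lb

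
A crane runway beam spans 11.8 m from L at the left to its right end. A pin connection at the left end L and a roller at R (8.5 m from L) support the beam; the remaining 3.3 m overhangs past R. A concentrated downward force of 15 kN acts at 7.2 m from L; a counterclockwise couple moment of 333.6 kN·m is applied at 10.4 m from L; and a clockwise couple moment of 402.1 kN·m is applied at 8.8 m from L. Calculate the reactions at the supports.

L_x = 0, L_y = -5.765 kN, R_y = 20.76 kN

Taking moments about L: R_y·8.5 − 15·7.2 + 333.6 − 402.1 = 0 → R_y = 176.5/8.5 = 20.7647 ≈ 20.76 kN.
ΣF_y = 0: L_y + 20.7647 − 15 = 0 → L_y = -5.765 kN.
ΣF_x = 0: no horizontal applied forces, so L_x = 0.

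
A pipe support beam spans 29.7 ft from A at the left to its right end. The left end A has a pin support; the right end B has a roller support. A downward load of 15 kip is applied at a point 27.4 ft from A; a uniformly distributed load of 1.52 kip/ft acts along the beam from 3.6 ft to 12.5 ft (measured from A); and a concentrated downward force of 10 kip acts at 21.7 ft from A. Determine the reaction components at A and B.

Resultant of the distributed load: 1.52 × 8.9 = 13.528 kip at 8.05 ft from A.
Moments about A: B_y·29.7 − 15·27.4 − (1.52·8.9)·8.05 − 10·21.7 = 0 → B_y = 736.9004/29.7 = 24.8115 ≈ 24.81 kip.
ΣF_y = 0: A_y + 24.8115 − 15 − 1.52·8.9 − 10 = 0 → A_y = 13.72 kip.
ΣF_x = 0: no horizontal applied forces, so A_x = 0.

A_x = 0, A_y = 13.72 kip, B_y = 24.81 kip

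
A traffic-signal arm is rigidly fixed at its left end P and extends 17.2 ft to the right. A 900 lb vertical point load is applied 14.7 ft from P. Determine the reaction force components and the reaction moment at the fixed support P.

P_x = 0, P_y = 900.0 lb, M_P = 13230 lb·ft

ΣF_x = 0: P_x = 0.
ΣF_y = 0: P_y − 900 = 0 → P_y = 900.0 lb.
ΣM about P: M_P − 900·14.7 = 0 → M_P = 13230 lb·ft.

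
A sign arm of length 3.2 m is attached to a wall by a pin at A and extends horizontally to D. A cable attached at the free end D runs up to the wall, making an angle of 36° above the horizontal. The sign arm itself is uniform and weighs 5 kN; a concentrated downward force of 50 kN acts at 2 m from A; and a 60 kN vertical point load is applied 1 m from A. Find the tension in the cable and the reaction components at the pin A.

T = 89.32 kN, A_x = 72.26 kN, A_y = 62.50 kN

ΣM about A: T·sin36°·3.2 − 5·1.6 − 50·2 − 60·1 = 0 → T = 168/(3.2·0.587785) = 89.3184 ≈ 89.32 kN.
ΣF_x = 0: A_x − T·cos36° = 0 → A_x = 89.3184 × 0.809017 = 72.26 kN.
ΣF_y = 0: A_y + T·sin36° − 5 − 50 − 60 = 0 → A_y = 115 − 89.3184 × 0.587785 = 62.50 kN.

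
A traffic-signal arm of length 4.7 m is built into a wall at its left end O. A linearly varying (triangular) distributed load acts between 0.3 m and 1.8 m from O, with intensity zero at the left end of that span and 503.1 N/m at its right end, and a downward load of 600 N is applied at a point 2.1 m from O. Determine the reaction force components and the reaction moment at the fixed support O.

Resultant of the triangular load: ½ × 503.1 × 1.5 = 377.325 N, acting at 1.3 m from O (one-third of the span from the peak).
ΣF_x = 0: O_x = 0.
ΣF_y = 0: O_y − ½·503.1·1.5 − 600 = 0 → O_y = 977.3 N.
ΣM about O: M_O − (½·503.1·1.5)·1.3 − 600·2.1 = 0 → M_O = 1751 N·m.

O_x = 0, O_y = 977.3 N, M_O = 1751 N·m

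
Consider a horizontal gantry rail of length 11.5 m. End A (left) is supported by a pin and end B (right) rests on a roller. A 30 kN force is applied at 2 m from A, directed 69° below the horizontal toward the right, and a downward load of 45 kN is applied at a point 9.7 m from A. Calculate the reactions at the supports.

Taking moments about A: B_y·11.5 − 30·sin69°·2 − 45·9.7 = 0 → B_y = 492.515/11.5 = 42.8274 ≈ 42.83 kN.
ΣF_y = 0: A_y + 42.8274 − 30·sin69° − 45 = 0 → A_y = 30.18 kN.
ΣF_x = 0: A_x + 30·cos69° = 0 → A_x = -10.75 kN.

A_x = -10.75 kN, A_y = 30.18 kN, B_y = 42.83 kN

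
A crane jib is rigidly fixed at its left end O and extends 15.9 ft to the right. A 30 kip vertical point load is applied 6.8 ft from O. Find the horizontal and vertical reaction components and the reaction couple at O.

ΣF_x = 0: O_x = 0.
ΣF_y = 0: O_y − 30 = 0 → O_y = 30.00 kip.
ΣM about O: M_O − 30·6.8 = 0 → M_O = 204.0 kip·ft.

O_x = 0, O_y = 30.00 kip, M_O = 204.0 kip·ft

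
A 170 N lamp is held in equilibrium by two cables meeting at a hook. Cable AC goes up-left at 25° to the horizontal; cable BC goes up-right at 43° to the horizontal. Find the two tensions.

T_AC = 134.1 N, T_BC = 166.2 N

ΣF_x = 0: −T_AC·cos25° + T_BC·cos43° = 0 → T_BC = 1.23922·T_AC.
ΣF_y = 0: T_AC·sin25° + T_BC·sin43° = 170.
Substitute: T_AC·(0.422618 + 1.23922·0.681998) = 170 → T_AC = 134.094 ≈ 134.1 N.
Then T_BC = 1.23922 × 134.094 = 166.2 N.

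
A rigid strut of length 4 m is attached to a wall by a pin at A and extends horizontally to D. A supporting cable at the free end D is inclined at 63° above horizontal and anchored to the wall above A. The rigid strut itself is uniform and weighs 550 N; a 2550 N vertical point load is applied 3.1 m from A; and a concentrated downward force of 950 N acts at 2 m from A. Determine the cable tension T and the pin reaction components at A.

ΣM about A: T·sin63°·4 − 550·2 − 2550·3.1 − 950·2 = 0 → T = 10905/(4·0.891007) = 3059.74 ≈ 3060 N.
ΣF_x = 0: A_x − T·cos63° = 0 → A_x = 3059.74 × 0.45399 = 1389 N.
ΣF_y = 0: A_y + T·sin63° − 550 − 2550 − 950 = 0 → A_y = 4050 − 3059.74 × 0.891007 = 1324 N.

T = 3060 N, A_x = 1389 N, A_y = 1324 N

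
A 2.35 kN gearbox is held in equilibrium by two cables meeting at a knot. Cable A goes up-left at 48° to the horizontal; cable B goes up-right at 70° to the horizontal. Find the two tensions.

ΣF_x = 0: −T_A·cos48° + T_B·cos70° = 0 → T_B = 1.95641·T_A.
ΣF_y = 0: T_A·sin48° + T_B·sin70° = 2.35.
Substitute: T_A·(0.743145 + 1.95641·0.939693) = 2.35 → T_A = 0.910299 ≈ 0.9103 kN.
Then T_B = 1.95641 × 0.910299 = 1.781 kN.

T_A = 0.9103 kN, T_B = 1.781 kN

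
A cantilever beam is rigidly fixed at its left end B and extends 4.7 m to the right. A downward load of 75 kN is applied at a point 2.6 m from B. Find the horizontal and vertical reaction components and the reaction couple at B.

ΣF_x = 0: B_x = 0.
ΣF_y = 0: B_y − 75 = 0 → B_y = 75.00 kN.
ΣM about B: M_B − 75·2.6 = 0 → M_B = 195.0 kN·m.

B_x = 0, B_y = 75.00 kN, M_B = 195.0 kN·m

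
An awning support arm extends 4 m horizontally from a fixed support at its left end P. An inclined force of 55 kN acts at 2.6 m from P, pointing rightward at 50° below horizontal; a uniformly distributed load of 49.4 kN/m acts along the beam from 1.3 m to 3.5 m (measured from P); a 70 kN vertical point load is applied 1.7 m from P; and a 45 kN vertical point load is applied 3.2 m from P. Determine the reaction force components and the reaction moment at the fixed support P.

P_x = -35.35 kN, P_y = 265.8 kN, M_P = 633.4 kN·m

Resultant of the distributed load: 49.4 × 2.2 = 108.68 kN at 2.4 m from P.
ΣF_x = 0: P_x + 55·cos50° = 0 → P_x = -35.35 kN.
ΣF_y = 0: P_y − 55·sin50° − 49.4·2.2 − 70 − 45 = 0 → P_y = 265.8 kN.
ΣM about P: M_P − 55·sin50°·2.6 − (49.4·2.2)·2.4 − 70·1.7 − 45·3.2 = 0 → M_P = 633.4 kN·m.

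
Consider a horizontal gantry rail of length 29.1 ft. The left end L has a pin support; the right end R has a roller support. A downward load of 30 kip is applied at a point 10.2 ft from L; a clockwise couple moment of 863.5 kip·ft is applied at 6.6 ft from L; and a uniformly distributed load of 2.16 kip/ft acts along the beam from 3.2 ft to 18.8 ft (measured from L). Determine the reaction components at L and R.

Resultant of the distributed load: 2.16 × 15.6 = 33.696 kip at 11 ft from L.
ΣM about L: R_y·29.1 − 30·10.2 − 863.5 − (2.16·15.6)·11 = 0 → R_y = 1540.156/29.1 = 52.9263 ≈ 52.93 kip.
ΣF_y = 0: L_y + 52.9263 − 30 − 2.16·15.6 = 0 → L_y = 10.77 kip.
ΣF_x = 0: no horizontal applied forces, so L_x = 0.

L_x = 0, L_y = 10.77 kip, R_y = 52.93 kip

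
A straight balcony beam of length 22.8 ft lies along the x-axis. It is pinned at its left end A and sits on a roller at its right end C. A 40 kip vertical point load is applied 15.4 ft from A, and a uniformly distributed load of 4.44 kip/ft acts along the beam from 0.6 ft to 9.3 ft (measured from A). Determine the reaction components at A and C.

A_x = 0, A_y = 43.22 kip, C_y = 35.40 kip

Resultant of the distributed load: 4.44 × 8.7 = 38.628 kip at 4.95 ft from A.
ΣM about A: C_y·22.8 − 40·15.4 − (4.44·8.7)·4.95 = 0 → C_y = 807.2086/22.8 = 35.4039 ≈ 35.40 kip.
ΣF_y = 0: A_y + 35.4039 − 40 − 4.44·8.7 = 0 → A_y = 43.22 kip.
ΣF_x = 0: no horizontal applied forces, so A_x = 0.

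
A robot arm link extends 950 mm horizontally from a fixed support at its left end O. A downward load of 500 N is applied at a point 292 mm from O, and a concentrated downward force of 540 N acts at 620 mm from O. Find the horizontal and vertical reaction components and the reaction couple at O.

O_x = 0, O_y = 1040 N, M_O = 480800 N·mm

ΣF_x = 0: O_x = 0.
ΣF_y = 0: O_y − 500 − 540 = 0 → O_y = 1040 N.
ΣM about O: M_O − 500·292 − 540·620 = 0 → M_O = 480800 N·mm.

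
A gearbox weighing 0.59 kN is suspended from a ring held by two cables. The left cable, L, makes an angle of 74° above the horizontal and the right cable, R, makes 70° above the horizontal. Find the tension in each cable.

ΣF_x = 0: −T_L·cos74° + T_R·cos70° = 0 → T_R = 0.80591·T_L.
ΣF_y = 0: T_L·sin74° + T_R·sin70° = 0.59.
Substitute: T_L·(0.961262 + 0.80591·0.939693) = 0.59 → T_L = 0.343309 ≈ 0.3433 kN.
Then T_R = 0.80591 × 0.343309 = 0.2767 kN.

T_L = 0.3433 kN, T_R = 0.2767 kN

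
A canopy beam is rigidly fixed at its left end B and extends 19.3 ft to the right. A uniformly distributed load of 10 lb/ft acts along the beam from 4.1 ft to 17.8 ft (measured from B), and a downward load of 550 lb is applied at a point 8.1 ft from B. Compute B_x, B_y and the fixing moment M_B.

Resultant of the distributed load: 10 × 13.7 = 137 lb at 10.95 ft from B.
ΣF_x = 0: B_x = 0.
ΣF_y = 0: B_y − 10·13.7 − 550 = 0 → B_y = 687.0 lb.
ΣM about B: M_B − (10·13.7)·10.95 − 550·8.1 = 0 → M_B = 5955 lb·ft.

B_x = 0, B_y = 687.0 lb, M_B = 5955 lb·ft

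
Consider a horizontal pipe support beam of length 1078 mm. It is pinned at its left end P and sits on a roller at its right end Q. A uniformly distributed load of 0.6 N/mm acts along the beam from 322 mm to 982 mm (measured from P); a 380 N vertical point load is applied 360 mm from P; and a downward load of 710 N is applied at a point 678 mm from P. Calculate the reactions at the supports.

Resultant of the distributed load: 0.6 × 660 = 396 N at 652 mm from P.
Taking moments about P: Q_y·1078 − (0.6·660)·652 − 380·360 − 710·678 = 0 → Q_y = 876372/1078 = 812.961 ≈ 813.0 N.
ΣF_y = 0: P_y + 812.961 − 0.6·660 − 380 − 710 = 0 → P_y = 673.0 N.
ΣF_x = 0: no horizontal applied forces, so P_x = 0.

P_x = 0, P_y = 673.0 N, Q_y = 813.0 N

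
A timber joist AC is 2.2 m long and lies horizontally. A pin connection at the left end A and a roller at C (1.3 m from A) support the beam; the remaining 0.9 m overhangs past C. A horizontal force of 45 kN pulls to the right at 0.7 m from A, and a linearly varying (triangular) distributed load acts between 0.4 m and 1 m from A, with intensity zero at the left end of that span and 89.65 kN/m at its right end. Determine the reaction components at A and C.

Resultant of the triangular load: ½ × 89.65 × 0.6 = 26.895 kN, acting at 0.8 m from A (one-third of the span from the peak).
Taking moments about A: C_y·1.3 − (½·89.65·0.6)·0.8 = 0 → C_y = 21.516/1.3 = 16.5508 ≈ 16.55 kN.
ΣF_y = 0: A_y + 16.5508 − ½·89.65·0.6 = 0 → A_y = 10.34 kN.
ΣF_x = 0: A_x + 45 = 0 → A_x = -45.00 kN.

A_x = -45.00 kN, A_y = 10.34 kN, C_y = 16.55 kN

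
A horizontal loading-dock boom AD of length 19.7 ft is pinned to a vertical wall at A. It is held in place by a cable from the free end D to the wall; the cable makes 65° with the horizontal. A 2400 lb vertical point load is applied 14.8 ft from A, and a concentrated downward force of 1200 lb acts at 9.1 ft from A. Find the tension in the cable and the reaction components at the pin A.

ΣM about A: T·sin65°·19.7 − 2400·14.8 − 1200·9.1 = 0 → T = 46440/(19.7·0.906308) = 2601.06 ≈ 2601 lb.
ΣF_x = 0: A_x − T·cos65° = 0 → A_x = 2601.06 × 0.422618 = 1099 lb.
ΣF_y = 0: A_y + T·sin65° − 2400 − 1200 = 0 → A_y = 3600 − 2601.06 × 0.906308 = 1243 lb.

T = 2601 lb, A_x = 1099 lb, A_y = 1243 lb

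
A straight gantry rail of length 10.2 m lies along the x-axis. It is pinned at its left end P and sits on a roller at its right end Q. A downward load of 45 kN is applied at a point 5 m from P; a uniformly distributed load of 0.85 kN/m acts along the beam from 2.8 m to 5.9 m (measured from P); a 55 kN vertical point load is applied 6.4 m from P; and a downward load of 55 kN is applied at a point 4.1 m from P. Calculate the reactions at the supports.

Resultant of the distributed load: 0.85 × 3.1 = 2.635 kN at 4.35 m from P.
ΣM about P: Q_y·10.2 − 45·5 − (0.85·3.1)·4.35 − 55·6.4 − 55·4.1 = 0 → Q_y = 813.96225/10.2 = 79.8002 ≈ 79.80 kN.
ΣF_y = 0: P_y + 79.8002 − 45 − 0.85·3.1 − 55 − 55 = 0 → P_y = 77.83 kN.
ΣF_x = 0: no horizontal applied forces, so P_x = 0.

P_x = 0, P_y = 77.83 kN, Q_y = 79.80 kN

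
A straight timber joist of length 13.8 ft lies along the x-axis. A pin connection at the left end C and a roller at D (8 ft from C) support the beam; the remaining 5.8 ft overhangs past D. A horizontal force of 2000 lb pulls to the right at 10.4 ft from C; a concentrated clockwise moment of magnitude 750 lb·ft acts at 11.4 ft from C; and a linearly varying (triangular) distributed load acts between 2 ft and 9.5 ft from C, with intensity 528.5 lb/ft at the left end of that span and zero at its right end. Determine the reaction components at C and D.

Resultant of the triangular load: ½ × 528.5 × 7.5 = 1981.875 lb, acting at 4.5 ft from C (one-third of the span from the peak).
Moments about C: D_y·8 − 750 − (½·528.5·7.5)·4.5 = 0 → D_y = 9668.4375/8 = 1208.55 ≈ 1209 lb.
ΣF_y = 0: C_y + 1208.55 − ½·528.5·7.5 = 0 → C_y = 773.3 lb.
ΣF_x = 0: C_x + 2000 = 0 → C_x = -2000 lb.

C_x = -2000 lb, C_y = 773.3 lb, D_y = 1209 lb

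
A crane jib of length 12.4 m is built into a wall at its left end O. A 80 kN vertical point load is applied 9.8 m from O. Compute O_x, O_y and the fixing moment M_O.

ΣF_x = 0: O_x = 0.
ΣF_y = 0: O_y − 80 = 0 → O_y = 80.00 kN.
ΣM about O: M_O − 80·9.8 = 0 → M_O = 784.0 kN·m.

O_x = 0, O_y = 80.00 kN, M_O = 784.0 kN·m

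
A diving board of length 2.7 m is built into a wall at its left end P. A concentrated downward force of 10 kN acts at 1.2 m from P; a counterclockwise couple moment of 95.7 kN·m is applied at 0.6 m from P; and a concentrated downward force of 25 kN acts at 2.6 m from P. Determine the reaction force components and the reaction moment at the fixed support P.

P_x = 0, P_y = 35.00 kN, M_P = -18.70 kN·m

ΣF_x = 0: P_x = 0.
ΣF_y = 0: P_y − 10 − 25 = 0 → P_y = 35.00 kN.
ΣM about P: M_P − 10·1.2 + 95.7 − 25·2.6 = 0 → M_P = -18.70 kN·m.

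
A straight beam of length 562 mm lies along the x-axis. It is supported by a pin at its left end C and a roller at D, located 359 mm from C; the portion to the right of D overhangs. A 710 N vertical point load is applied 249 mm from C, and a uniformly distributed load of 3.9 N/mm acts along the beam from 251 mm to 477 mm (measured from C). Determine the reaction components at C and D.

C_x = 0, C_y = 205.3 N, D_y = 1386 N

Resultant of the distributed load: 3.9 × 226 = 881.4 N at 364 mm from C.
Moments about C: D_y·359 − 710·249 − (3.9·226)·364 = 0 → D_y = 497619.6/359 = 1386.13 ≈ 1386 N.
ΣF_y = 0: C_y + 1386.13 − 710 − 3.9·226 = 0 → C_y = 205.3 N.
ΣF_x = 0: no horizontal applied forces, so C_x = 0.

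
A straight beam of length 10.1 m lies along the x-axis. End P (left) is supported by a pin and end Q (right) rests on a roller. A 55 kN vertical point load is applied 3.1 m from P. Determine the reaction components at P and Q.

P_x = 0, P_y = 38.12 kN, Q_y = 16.88 kN

Taking moments about P: Q_y·10.1 − 55·3.1 = 0 → Q_y = 170.5/10.1 = 16.8812 ≈ 16.88 kN.
ΣF_y = 0: P_y + 16.8812 − 55 = 0 → P_y = 38.12 kN.
ΣF_x = 0: no horizontal applied forces, so P_x = 0.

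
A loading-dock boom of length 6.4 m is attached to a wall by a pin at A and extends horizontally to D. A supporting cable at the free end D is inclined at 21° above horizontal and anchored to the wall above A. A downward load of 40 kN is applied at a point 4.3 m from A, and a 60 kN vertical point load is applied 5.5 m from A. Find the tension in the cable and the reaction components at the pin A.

T = 218.9 kN, A_x = 204.3 kN, A_y = 21.56 kN

ΣM about A: T·sin21°·6.4 − 40·4.3 − 60·5.5 = 0 → T = 502/(6.4·0.358368) = 218.874 ≈ 218.9 kN.
ΣF_x = 0: A_x − T·cos21° = 0 → A_x = 218.874 × 0.93358 = 204.3 kN.
ΣF_y = 0: A_y + T·sin21° − 40 − 60 = 0 → A_y = 100 − 218.874 × 0.358368 = 21.56 kN.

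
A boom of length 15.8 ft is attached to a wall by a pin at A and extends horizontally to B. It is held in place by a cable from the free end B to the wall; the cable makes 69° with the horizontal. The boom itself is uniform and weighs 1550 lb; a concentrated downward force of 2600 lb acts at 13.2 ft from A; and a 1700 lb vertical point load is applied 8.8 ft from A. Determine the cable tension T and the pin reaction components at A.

T = 4171 lb, A_x = 1495 lb, A_y = 1956 lb

ΣM about A: T·sin69°·15.8 − 1550·7.9 − 2600·13.2 − 1700·8.8 = 0 → T = 61525/(15.8·0.93358) = 4171.03 ≈ 4171 lb.
ΣF_x = 0: A_x − T·cos69° = 0 → A_x = 4171.03 × 0.358368 = 1495 lb.
ΣF_y = 0: A_y + T·sin69° − 1550 − 2600 − 1700 = 0 → A_y = 5850 − 4171.03 × 0.93358 = 1956 lb.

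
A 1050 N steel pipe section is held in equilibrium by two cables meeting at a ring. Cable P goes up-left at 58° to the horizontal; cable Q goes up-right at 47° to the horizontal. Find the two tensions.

ΣF_x = 0: −T_P·cos58° + T_Q·cos47° = 0 → T_Q = 0.77701·T_P.
ΣF_y = 0: T_P·sin58° + T_Q·sin47° = 1050.
Substitute: T_P·(0.848048 + 0.77701·0.731354) = 1050 → T_P = 741.359 ≈ 741.4 N.
Then T_Q = 0.77701 × 741.359 = 576.0 N.

T_P = 741.4 N, T_Q = 576.0 N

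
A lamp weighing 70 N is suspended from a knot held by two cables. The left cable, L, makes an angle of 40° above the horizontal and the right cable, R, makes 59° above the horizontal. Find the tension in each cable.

T_L = 36.50 N, T_R = 54.29 N

ΣF_x = 0: −T_L·cos40° + T_R·cos59° = 0 → T_R = 1.48735·T_L.
ΣF_y = 0: T_L·sin40° + T_R·sin59° = 70.
Substitute: T_L·(0.642788 + 1.48735·0.857167) = 70 → T_L = 36.5021 ≈ 36.50 N.
Then T_R = 1.48735 × 36.5021 = 54.29 N.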